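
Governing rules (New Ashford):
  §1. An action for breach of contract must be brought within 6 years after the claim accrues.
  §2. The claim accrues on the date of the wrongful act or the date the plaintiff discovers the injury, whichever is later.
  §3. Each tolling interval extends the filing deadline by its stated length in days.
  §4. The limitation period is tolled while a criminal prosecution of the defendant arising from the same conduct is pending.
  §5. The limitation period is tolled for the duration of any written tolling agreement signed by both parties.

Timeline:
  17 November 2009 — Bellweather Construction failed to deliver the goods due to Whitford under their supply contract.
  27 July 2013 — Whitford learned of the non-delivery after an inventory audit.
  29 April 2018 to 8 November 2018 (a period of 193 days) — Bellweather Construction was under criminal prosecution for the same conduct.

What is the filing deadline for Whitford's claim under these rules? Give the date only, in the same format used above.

Because discovery on 27 July 2013 post-dates the 17 November 2009 act, accrual under the later-of rule falls on 27 July 2013.
6 years from 27 July 2013 is 27 July 2019.
The period was tolled for 193 days by the pending criminal prosecution (29 April 2018 to 8 November 2018), pushing the deadline to 5 February 2020.

5 February 2020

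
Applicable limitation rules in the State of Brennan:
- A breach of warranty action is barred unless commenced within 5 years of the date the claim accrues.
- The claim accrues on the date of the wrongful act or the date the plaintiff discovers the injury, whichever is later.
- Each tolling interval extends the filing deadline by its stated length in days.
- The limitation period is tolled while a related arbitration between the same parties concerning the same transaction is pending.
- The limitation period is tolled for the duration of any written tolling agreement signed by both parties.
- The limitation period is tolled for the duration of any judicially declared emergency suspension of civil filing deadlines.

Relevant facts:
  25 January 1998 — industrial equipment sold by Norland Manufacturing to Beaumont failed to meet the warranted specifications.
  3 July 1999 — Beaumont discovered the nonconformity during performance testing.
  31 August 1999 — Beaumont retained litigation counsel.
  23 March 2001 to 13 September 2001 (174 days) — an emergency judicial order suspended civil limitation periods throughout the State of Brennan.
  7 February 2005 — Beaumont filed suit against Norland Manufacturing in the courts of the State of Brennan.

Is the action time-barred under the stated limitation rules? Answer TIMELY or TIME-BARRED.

TIME-BARRED

Because discovery on 3 July 1999 post-dates the 25 January 1998 act, accrual under the later-of rule falls on 3 July 1999.
The untolled deadline — 5 years after 3 July 1999 — is 3 July 2004.
Because the emergency suspension of filing deadlines ran from 23 March 2001 to 13 September 2001, the deadline is extended by 174 days to 24 December 2004.
None of the other events listed affects the running of the period under the stated rules.
The 7 February 2005 filing falls after the 24 December 2004 deadline; the claim is time-barred.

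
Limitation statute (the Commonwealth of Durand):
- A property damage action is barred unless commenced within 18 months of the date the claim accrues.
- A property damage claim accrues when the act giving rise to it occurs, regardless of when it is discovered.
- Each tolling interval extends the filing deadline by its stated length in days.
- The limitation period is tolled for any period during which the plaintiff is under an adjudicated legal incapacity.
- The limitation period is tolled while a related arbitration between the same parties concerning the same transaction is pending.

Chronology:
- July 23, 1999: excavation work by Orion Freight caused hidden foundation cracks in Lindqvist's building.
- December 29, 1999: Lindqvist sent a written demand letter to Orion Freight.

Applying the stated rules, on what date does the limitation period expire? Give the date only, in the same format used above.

The limitation period began to run on July 23, 1999.
18 months from July 23, 1999 is January 23, 2001.
Nothing else in the chronology tolls or restarts the period.

January 23, 2001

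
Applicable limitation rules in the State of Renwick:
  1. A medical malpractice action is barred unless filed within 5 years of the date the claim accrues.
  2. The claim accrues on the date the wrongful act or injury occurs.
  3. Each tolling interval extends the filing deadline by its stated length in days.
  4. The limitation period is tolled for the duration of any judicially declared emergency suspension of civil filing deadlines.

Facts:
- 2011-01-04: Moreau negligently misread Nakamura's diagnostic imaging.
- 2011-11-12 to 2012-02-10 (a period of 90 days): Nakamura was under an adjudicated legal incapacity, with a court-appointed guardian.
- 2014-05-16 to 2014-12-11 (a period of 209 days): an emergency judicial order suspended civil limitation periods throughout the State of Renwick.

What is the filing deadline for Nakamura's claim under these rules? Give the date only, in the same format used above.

The claim accrued on 2011-01-04, the date of the act.
5 years from 2011-01-04 is 2016-01-04.
Because the emergency suspension of filing deadlines ran from 2014-05-16 to 2014-12-11, the deadline is extended by 209 days to 2016-07-31.
The plaintiff's legal incapacity from 2011-11-12 to 2012-02-10 does not toll the period, because no stated rule makes the plaintiff's incapacity a tolling event.

2016-07-31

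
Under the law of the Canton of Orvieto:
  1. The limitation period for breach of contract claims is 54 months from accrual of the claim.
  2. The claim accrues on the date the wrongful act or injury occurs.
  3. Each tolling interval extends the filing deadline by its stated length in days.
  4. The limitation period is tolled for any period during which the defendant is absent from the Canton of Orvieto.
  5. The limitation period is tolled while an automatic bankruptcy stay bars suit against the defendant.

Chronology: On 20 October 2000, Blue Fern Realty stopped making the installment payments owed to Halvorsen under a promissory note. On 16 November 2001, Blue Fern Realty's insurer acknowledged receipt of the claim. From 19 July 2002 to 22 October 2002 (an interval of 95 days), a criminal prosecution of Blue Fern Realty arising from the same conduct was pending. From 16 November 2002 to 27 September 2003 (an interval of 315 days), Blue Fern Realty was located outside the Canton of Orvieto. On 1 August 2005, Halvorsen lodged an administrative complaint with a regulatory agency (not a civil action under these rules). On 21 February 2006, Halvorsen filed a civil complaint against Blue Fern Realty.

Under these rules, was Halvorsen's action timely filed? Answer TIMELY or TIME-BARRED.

The claim accrued on 20 October 2000, when the wrongful act occurred.
54 months from 20 October 2000 is 20 April 2005.
The period was tolled for 315 days by the defendant's absence from the jurisdiction (16 November 2002 to 27 September 2003), pushing the deadline to 1 March 2006.
Although a criminal prosecution ran from 19 July 2002 to 22 October 2002, the stated rules do not make that a tolling event, so it is disregarded.
Nothing else in the chronology tolls or restarts the period.
The 21 February 2006 filing precedes the 1 March 2006 deadline; the claim is timely.

TIMELY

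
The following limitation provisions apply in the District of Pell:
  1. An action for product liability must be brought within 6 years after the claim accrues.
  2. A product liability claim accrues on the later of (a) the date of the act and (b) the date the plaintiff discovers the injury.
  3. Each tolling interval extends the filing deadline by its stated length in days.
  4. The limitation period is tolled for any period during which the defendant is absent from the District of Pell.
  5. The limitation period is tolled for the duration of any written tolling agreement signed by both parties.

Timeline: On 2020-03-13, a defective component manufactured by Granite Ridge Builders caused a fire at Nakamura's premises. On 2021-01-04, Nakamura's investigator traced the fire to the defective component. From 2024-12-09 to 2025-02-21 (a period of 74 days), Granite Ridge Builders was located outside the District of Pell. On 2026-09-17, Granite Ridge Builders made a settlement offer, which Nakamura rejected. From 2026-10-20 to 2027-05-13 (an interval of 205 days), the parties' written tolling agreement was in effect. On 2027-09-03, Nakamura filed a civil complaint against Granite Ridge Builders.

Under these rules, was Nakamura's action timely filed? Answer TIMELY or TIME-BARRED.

TIMELY

The claim accrued on 2021-01-04 — the later of the 2020-03-13 act and the 2021-01-04 discovery.
Adding the 6 years base period to 2021-01-04 gives a deadline of 2027-01-04, before any tolling.
The period was tolled for 74 days by the defendant's absence from the jurisdiction (2024-12-09 to 2025-02-21), pushing the deadline to 2027-03-19.
The written tolling agreement from 2026-10-20 to 2027-05-13 tolled the period for 205 days, extending the deadline to 2027-10-10.
The other events in the timeline have no effect on the limitation period under the stated rules.
Filing on 2027-09-03 beat the 2027-10-10 deadline — the action is timely.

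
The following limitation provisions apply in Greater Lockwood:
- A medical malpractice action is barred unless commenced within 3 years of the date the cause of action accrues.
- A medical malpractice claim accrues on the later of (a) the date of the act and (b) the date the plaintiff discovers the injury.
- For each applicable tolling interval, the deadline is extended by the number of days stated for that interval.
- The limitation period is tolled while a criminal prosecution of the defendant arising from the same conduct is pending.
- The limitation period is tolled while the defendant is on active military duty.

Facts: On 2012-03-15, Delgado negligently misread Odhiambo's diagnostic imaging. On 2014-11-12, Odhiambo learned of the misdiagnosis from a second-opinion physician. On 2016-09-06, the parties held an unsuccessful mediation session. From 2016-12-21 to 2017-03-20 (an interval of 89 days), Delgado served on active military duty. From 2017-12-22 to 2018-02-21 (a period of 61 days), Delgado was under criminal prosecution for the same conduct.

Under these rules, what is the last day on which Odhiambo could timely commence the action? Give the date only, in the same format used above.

2018-04-11

The claim accrued on 2014-11-12 — the later of the 2012-03-15 act and the 2014-11-12 discovery.
3 years from 2014-11-12 is 2017-11-12.
Because the defendant's active military service ran from 2016-12-21 to 2017-03-20, the deadline is extended by 89 days to 2018-02-09.
The pending criminal prosecution from 2017-12-22 to 2018-02-21 tolled the period for 61 days, extending the deadline to 2018-04-11.
None of the other events listed affects the running of the period under the stated rules.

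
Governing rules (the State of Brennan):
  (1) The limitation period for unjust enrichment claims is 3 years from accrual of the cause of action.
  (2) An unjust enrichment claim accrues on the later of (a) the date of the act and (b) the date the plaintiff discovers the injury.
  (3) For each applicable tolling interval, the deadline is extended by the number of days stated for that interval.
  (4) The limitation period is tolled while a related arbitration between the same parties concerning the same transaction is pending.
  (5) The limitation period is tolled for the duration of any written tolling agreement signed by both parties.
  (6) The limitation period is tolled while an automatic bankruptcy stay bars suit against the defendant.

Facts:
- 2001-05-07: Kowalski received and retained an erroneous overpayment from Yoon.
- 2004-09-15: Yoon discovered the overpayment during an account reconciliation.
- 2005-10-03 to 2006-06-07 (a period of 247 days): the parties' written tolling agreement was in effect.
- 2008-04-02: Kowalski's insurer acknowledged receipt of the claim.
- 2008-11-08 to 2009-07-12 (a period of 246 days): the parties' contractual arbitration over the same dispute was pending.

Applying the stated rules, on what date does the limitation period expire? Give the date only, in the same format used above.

2008-05-19

Because discovery on 2004-09-15 post-dates the 2001-05-07 act, accrual under the later-of rule falls on 2004-09-15.
Adding the 3 years base period to 2004-09-15 gives a deadline of 2007-09-15, before any tolling.
Because the written tolling agreement ran from 2005-10-03 to 2006-06-07, the deadline is extended by 247 days to 2008-05-19.
The pending related arbitration from 2008-11-08 to 2009-07-12 began after the period had already run on 2008-05-19, so it has no tolling effect.
None of the other events listed affects the running of the period under the stated rules.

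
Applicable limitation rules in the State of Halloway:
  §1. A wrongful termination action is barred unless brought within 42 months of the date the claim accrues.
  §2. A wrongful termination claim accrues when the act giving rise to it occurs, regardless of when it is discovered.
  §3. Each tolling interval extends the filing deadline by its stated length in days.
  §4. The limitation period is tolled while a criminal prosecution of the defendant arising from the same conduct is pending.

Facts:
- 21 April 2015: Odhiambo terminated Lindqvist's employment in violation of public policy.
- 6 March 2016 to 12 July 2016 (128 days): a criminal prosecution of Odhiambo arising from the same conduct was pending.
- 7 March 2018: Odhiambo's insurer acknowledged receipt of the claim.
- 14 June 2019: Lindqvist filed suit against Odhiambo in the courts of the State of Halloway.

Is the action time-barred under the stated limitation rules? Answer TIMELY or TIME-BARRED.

The claim accrued on 21 April 2015, when the wrongful act occurred.
42 months from 21 April 2015 is 21 October 2018.
The period was tolled for 128 days by the pending criminal prosecution (6 March 2016 to 12 July 2016), pushing the deadline to 26 February 2019.
Nothing else in the chronology tolls or restarts the period.
Filing on 14 June 2019 missed the 26 February 2019 deadline — the action is time-barred.

TIME-BARRED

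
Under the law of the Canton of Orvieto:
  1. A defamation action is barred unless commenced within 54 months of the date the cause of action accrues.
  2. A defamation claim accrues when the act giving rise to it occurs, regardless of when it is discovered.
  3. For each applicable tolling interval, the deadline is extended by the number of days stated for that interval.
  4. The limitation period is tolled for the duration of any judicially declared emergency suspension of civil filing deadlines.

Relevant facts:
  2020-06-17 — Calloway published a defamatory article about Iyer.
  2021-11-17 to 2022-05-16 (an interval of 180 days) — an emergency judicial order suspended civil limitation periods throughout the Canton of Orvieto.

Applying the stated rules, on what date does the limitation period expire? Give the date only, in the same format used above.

2025-06-15

The limitation period began to run on 2020-06-17.
The untolled deadline — 54 months after 2020-06-17 — is 2024-12-17.
The period was tolled for 180 days by the emergency suspension of filing deadlines (2021-11-17 to 2022-05-16), pushing the deadline to 2025-06-15.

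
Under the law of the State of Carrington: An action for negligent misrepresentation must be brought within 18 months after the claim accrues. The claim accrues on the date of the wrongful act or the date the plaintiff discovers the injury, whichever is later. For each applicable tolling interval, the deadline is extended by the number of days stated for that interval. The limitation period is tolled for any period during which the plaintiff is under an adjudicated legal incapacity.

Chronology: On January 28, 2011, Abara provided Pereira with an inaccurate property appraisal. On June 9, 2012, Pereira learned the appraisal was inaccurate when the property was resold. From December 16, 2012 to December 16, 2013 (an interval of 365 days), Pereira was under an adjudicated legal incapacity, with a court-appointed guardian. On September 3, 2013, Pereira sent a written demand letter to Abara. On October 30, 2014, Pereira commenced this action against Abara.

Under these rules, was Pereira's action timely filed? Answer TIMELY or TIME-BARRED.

Because discovery on June 9, 2012 post-dates the January 28, 2011 act, accrual under the later-of rule falls on June 9, 2012.
Adding the 18 months base period to June 9, 2012 gives a deadline of December 9, 2013, before any tolling.
The period was tolled for 365 days by the plaintiff's legal incapacity (December 16, 2012 to December 16, 2013), pushing the deadline to December 9, 2014.
None of the other events listed affects the running of the period under the stated rules.
Pereira filed on October 30, 2014, before the December 9, 2014 deadline, so the action is timely.

TIMELY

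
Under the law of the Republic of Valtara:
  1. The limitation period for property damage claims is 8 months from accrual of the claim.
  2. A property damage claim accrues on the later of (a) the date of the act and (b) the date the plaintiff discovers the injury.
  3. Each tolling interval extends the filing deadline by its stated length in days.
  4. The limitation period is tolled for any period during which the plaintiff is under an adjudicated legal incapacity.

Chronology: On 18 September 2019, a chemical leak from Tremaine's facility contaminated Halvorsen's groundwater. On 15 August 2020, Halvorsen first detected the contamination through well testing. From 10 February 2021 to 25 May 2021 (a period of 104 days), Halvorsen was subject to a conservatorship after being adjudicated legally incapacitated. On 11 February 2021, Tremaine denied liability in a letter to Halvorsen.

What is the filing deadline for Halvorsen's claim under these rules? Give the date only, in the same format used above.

The claim accrued on 15 August 2020 — the later of the 18 September 2019 act and the 15 August 2020 discovery.
8 months from 15 August 2020 is 15 April 2021.
The plaintiff's legal incapacity from 10 February 2021 to 25 May 2021 tolled the period for 104 days, extending the deadline to 28 July 2021.
The other events in the timeline have no effect on the limitation period under the stated rules.

28 July 2021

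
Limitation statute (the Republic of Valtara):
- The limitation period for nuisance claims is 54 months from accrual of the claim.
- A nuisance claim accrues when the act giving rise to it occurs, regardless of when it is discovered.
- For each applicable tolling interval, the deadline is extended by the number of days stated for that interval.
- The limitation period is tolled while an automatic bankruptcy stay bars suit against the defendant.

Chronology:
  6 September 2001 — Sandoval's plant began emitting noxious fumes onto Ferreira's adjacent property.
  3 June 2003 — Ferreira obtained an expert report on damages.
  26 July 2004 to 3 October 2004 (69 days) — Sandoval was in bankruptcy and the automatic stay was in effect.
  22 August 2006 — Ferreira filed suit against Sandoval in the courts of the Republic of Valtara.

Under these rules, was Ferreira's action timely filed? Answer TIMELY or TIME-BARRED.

TIME-BARRED

The claim accrued on 6 September 2001, the date of the act.
Adding the 54 months base period to 6 September 2001 gives a deadline of 6 March 2006, before any tolling.
The automatic bankruptcy stay from 26 July 2004 to 3 October 2004 tolled the period for 69 days, extending the deadline to 14 May 2006.
The other events in the timeline have no effect on the limitation period under the stated rules.
Filing on 22 August 2006 missed the 14 May 2006 deadline — the action is time-barred.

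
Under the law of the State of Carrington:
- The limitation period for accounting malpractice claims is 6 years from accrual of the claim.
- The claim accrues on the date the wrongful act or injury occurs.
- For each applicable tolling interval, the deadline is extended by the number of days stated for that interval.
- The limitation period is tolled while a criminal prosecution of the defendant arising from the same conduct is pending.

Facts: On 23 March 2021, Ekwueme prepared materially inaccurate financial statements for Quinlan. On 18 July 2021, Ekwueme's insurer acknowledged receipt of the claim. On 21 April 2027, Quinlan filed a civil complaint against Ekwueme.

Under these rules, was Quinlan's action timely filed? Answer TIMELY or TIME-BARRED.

The limitation period began to run on 23 March 2021.
Adding the 6 years base period to 23 March 2021 gives a deadline of 23 March 2027, before any tolling.
Nothing else in the chronology tolls or restarts the period.
The 21 April 2027 filing falls after the 23 March 2027 deadline; the claim is time-barred.

TIME-BARRED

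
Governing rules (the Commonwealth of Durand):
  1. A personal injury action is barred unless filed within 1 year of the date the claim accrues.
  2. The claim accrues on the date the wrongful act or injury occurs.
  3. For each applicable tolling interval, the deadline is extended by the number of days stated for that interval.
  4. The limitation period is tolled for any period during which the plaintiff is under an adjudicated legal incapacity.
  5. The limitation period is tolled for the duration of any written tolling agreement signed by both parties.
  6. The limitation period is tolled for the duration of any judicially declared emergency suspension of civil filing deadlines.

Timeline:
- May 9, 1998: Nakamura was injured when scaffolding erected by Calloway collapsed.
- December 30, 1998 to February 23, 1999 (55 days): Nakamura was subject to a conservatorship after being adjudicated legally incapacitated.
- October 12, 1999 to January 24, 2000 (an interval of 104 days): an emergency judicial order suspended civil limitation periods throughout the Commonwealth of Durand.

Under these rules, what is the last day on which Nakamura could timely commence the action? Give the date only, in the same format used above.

July 3, 1999

The limitation period began to run on May 9, 1998.
1 year from May 9, 1998 is May 9, 1999.
The period was tolled for 55 days by the plaintiff's legal incapacity (December 30, 1998 to February 23, 1999), pushing the deadline to July 3, 1999.
The emergency suspension of filing deadlines from October 12, 1999 to January 24, 2000 began after the period had already run on July 3, 1999, so it has no tolling effect.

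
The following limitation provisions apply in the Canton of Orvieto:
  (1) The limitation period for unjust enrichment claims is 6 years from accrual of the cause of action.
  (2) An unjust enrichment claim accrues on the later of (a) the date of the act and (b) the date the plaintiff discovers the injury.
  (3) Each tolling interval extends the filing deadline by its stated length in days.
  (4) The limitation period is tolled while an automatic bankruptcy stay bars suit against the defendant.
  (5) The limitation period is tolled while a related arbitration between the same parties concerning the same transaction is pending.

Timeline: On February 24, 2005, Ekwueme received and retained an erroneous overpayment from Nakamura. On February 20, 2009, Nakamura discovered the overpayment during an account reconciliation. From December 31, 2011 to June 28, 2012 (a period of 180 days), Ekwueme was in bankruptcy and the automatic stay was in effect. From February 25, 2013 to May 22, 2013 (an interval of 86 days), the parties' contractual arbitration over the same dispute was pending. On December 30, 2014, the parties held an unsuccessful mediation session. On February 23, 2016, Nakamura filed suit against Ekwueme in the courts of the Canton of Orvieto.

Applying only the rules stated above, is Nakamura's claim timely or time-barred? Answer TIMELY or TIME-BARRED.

TIME-BARRED

Taking the later of the act (February 24, 2005) and discovery (February 20, 2009), the claim accrued on February 20, 2009.
6 years from February 20, 2009 is February 20, 2015.
Because the automatic bankruptcy stay ran from December 31, 2011 to June 28, 2012, the deadline is extended by 180 days to August 19, 2015.
Because the pending related arbitration ran from February 25, 2013 to May 22, 2013, the deadline is extended by 86 days to November 13, 2015.
Nothing else in the chronology tolls or restarts the period.
Filing on February 23, 2016 missed the November 13, 2015 deadline — the action is time-barred.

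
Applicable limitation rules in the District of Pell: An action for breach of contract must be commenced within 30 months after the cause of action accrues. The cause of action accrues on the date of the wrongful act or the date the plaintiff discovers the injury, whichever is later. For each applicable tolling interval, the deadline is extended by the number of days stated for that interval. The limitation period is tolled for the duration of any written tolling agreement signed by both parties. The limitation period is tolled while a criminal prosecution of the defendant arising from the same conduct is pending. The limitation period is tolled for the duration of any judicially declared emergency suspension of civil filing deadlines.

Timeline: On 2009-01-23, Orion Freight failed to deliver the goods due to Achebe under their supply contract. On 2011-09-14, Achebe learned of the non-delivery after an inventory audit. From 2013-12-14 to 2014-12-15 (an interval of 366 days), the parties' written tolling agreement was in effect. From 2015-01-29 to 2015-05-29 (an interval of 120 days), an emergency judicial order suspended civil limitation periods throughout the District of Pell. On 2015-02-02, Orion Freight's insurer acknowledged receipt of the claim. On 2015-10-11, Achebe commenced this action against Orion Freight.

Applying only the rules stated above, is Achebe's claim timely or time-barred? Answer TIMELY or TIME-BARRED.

TIME-BARRED

Because discovery on 2011-09-14 post-dates the 2009-01-23 act, accrual under the later-of rule falls on 2011-09-14.
The untolled deadline — 30 months after 2011-09-14 — is 2014-03-14.
The written tolling agreement from 2013-12-14 to 2014-12-15 tolled the period for 366 days, extending the deadline to 2015-03-15.
The period was tolled for 120 days by the emergency suspension of filing deadlines (2015-01-29 to 2015-05-29), pushing the deadline to 2015-07-13.
Nothing else in the chronology tolls or restarts the period.
Filing on 2015-10-11 missed the 2015-07-13 deadline — the action is time-barred.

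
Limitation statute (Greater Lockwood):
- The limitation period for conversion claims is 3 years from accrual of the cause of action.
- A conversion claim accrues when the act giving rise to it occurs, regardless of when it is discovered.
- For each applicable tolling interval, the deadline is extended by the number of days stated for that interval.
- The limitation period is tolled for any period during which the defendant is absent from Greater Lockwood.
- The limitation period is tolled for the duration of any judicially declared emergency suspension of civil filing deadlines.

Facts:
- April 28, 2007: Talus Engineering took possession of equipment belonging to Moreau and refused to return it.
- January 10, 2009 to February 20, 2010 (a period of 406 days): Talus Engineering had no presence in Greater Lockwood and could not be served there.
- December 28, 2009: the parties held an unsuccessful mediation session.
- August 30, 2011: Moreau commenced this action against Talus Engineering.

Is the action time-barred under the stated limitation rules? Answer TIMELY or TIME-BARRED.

TIME-BARRED

The cause of action accrued on April 28, 2007, the date of the act.
3 years from April 28, 2007 is April 28, 2010.
The defendant's absence from the jurisdiction from January 10, 2009 to February 20, 2010 tolled the period for 406 days, extending the deadline to June 8, 2011.
Nothing else in the chronology tolls or restarts the period.
Filing on August 30, 2011 missed the June 8, 2011 deadline — the action is time-barred.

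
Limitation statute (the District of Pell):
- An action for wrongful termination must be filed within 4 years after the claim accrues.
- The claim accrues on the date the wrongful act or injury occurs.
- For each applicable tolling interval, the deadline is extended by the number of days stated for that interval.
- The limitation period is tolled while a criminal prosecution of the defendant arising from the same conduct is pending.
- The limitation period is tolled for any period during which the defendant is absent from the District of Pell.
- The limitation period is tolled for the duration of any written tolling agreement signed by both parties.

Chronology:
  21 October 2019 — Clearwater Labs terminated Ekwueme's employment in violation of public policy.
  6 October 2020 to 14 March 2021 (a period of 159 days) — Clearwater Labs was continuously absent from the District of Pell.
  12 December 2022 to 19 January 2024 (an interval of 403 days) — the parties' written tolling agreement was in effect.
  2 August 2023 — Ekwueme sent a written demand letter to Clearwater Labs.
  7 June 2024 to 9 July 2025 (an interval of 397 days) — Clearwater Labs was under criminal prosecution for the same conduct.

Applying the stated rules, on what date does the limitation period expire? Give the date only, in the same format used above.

The claim accrued on 21 October 2019, when the wrongful act occurred.
4 years from 21 October 2019 is 21 October 2023.
The defendant's absence from the jurisdiction from 6 October 2020 to 14 March 2021 tolled the period for 159 days, extending the deadline to 28 March 2024.
The period was tolled for 403 days by the written tolling agreement (12 December 2022 to 19 January 2024), pushing the deadline to 5 May 2025.
Because the pending criminal prosecution ran from 7 June 2024 to 9 July 2025, the deadline is extended by 397 days to 6 June 2026.
Nothing else in the chronology tolls or restarts the period.

6 June 2026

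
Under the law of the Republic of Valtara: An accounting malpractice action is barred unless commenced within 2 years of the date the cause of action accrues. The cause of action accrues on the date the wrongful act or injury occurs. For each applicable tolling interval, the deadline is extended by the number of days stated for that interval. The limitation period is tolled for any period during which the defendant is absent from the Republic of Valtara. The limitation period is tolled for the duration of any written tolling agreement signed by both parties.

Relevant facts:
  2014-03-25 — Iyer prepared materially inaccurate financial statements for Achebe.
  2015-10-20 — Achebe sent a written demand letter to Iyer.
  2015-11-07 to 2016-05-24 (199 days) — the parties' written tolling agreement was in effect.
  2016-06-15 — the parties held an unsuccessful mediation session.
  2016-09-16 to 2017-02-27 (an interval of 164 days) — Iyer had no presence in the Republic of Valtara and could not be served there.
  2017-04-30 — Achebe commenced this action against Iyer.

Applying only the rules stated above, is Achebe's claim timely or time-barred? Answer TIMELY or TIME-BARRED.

TIME-BARRED

The limitation period began to run on 2014-03-25.
Adding the 2 years base period to 2014-03-25 gives a deadline of 2016-03-25, before any tolling.
The written tolling agreement from 2015-11-07 to 2016-05-24 tolled the period for 199 days, extending the deadline to 2016-10-10.
The period was tolled for 164 days by the defendant's absence from the jurisdiction (2016-09-16 to 2017-02-27), pushing the deadline to 2017-03-23.
None of the other events listed affects the running of the period under the stated rules.
The 2017-04-30 filing falls after the 2017-03-23 deadline; the claim is time-barred.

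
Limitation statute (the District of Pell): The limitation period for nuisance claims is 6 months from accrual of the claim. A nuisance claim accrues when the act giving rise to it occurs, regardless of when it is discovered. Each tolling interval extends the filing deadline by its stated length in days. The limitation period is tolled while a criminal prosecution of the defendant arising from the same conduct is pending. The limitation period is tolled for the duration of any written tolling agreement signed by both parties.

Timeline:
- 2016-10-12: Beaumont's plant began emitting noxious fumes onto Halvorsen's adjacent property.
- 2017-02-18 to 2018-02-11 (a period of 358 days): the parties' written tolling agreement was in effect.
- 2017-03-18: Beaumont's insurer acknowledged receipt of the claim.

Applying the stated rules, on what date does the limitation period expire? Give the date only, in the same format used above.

2018-04-05

The limitation period began to run on 2016-10-12.
The untolled deadline — 6 months after 2016-10-12 — is 2017-04-12.
Because the written tolling agreement ran from 2017-02-18 to 2018-02-11, the deadline is extended by 358 days to 2018-04-05.
None of the other events listed affects the running of the period under the stated rules.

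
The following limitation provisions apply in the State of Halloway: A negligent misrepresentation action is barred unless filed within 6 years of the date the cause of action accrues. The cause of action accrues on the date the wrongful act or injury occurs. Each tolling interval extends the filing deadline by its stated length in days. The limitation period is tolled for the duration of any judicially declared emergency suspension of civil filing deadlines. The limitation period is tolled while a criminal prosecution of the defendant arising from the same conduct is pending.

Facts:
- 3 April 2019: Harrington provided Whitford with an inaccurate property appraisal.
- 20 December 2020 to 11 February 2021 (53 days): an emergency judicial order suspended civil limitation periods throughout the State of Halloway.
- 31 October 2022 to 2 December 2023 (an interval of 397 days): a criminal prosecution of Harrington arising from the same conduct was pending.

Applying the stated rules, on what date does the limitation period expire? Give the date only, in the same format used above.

27 June 2026

The limitation period began to run on 3 April 2019.
6 years from 3 April 2019 is 3 April 2025.
The emergency suspension of filing deadlines from 20 December 2020 to 11 February 2021 tolled the period for 53 days, extending the deadline to 26 May 2025.
The pending criminal prosecution from 31 October 2022 to 2 December 2023 tolled the period for 397 days, extending the deadline to 27 June 2026.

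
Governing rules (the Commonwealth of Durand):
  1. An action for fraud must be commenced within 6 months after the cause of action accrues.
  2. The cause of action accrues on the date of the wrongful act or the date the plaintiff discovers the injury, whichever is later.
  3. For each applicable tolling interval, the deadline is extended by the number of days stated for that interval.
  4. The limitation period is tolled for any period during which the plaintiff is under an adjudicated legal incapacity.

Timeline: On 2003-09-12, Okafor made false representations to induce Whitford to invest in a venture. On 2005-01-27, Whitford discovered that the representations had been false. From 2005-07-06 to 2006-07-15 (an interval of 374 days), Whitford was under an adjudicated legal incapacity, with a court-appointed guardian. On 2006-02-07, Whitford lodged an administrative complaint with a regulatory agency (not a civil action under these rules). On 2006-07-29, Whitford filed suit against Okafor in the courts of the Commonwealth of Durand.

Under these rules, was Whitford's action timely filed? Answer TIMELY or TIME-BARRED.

TIMELY

Because discovery on 2005-01-27 post-dates the 2003-09-12 act, accrual under the later-of rule falls on 2005-01-27.
Adding the 6 months base period to 2005-01-27 gives a deadline of 2005-07-27, before any tolling.
The period was tolled for 374 days by the plaintiff's legal incapacity (2005-07-06 to 2006-07-15), pushing the deadline to 2006-08-05.
The other events in the timeline have no effect on the limitation period under the stated rules.
Whitford filed on 2006-07-29, before the 2006-08-05 deadline, so the action is timely.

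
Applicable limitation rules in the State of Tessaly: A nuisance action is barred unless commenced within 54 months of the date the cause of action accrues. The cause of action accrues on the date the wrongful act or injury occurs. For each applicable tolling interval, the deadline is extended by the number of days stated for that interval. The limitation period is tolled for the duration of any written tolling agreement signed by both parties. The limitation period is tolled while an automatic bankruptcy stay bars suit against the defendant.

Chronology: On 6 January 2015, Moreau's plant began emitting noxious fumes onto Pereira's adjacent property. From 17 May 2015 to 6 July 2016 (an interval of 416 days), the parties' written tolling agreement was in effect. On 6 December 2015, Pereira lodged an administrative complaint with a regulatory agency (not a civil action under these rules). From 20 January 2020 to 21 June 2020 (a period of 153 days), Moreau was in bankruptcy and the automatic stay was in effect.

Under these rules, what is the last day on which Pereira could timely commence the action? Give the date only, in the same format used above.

25 January 2021

The limitation period began to run on 6 January 2015.
Adding the 54 months base period to 6 January 2015 gives a deadline of 6 July 2019, before any tolling.
The written tolling agreement from 17 May 2015 to 6 July 2016 tolled the period for 416 days, extending the deadline to 25 August 2020.
Because the automatic bankruptcy stay ran from 20 January 2020 to 21 June 2020, the deadline is extended by 153 days to 25 January 2021.
Nothing else in the chronology tolls or restarts the period.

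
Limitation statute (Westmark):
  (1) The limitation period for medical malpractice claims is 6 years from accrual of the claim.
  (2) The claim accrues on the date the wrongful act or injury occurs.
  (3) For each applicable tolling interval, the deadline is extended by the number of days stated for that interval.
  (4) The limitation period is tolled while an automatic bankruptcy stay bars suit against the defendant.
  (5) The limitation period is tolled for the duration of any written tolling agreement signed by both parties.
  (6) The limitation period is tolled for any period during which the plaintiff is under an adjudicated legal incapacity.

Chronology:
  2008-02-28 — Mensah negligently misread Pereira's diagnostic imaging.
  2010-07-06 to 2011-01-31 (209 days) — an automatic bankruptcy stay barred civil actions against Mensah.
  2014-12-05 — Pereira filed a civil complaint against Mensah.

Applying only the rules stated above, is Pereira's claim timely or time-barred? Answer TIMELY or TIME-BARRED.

The claim accrued on 2008-02-28, when the wrongful act occurred.
The untolled deadline — 6 years after 2008-02-28 — is 2014-02-28.
The automatic bankruptcy stay from 2010-07-06 to 2011-01-31 tolled the period for 209 days, extending the deadline to 2014-09-25.
Filing on 2014-12-05 missed the 2014-09-25 deadline — the action is time-barred.

TIME-BARRED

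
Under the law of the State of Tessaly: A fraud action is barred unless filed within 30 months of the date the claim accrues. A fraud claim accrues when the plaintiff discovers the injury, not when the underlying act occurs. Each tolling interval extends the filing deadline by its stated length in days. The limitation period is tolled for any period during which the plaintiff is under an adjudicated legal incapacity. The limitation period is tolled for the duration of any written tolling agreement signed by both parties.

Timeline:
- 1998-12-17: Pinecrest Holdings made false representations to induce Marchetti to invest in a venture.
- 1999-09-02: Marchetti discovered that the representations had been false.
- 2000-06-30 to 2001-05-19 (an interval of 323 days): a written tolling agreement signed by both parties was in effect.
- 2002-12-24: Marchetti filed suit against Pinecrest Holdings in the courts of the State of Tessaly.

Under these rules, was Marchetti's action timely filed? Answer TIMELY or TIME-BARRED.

Accrual is tied to discovery, so the period began on 1999-09-02 rather than on 1998-12-17 when the act occurred.
The untolled deadline — 30 months after 1999-09-02 — is 2002-03-02.
The written tolling agreement from 2000-06-30 to 2001-05-19 tolled the period for 323 days, extending the deadline to 2003-01-19.
The 2002-12-24 filing precedes the 2003-01-19 deadline; the claim is timely.

TIMELY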